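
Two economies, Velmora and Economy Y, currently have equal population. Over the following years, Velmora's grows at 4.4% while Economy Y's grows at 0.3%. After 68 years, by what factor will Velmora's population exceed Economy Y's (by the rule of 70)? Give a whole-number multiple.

≈ 16 times

Rate gap = 4.4% − 0.3% = 4.1 points.
The ratio doubles every 70/4.1 ≈ 17.07 years.
68/17.07 ≈ 3.98 doublings → ratio ≈ 2^3.98 ≈ 16.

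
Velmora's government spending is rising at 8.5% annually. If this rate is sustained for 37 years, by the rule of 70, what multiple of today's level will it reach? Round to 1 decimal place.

≈ 22.5 times

Doubling time ≈ 70/8.5 = 8.24 years.
37 years / 8.24 ≈ 4.49 doublings → factor 2^4.49 ≈ 22.5.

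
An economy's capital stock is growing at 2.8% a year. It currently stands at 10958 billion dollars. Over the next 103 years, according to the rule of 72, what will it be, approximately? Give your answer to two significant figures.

Doubling time ≈ 72/2.8 = 25.71 years.
103 years is 103/25.71 ≈ 4.01 doublings, a factor of 2^4.01 ≈ 16.11.
10958 × 16.11 ≈ 180000 billion dollars.

approximately 180000 billion dollars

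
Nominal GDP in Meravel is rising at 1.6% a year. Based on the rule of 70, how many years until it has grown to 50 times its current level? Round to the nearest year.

At 1.6% it doubles every 70/1.6 ≈ 43.75 years.
Reaching 50× takes log₂(50) ≈ 5.64 doublings.
5.64 × 43.75 ≈ 247 years.

247 years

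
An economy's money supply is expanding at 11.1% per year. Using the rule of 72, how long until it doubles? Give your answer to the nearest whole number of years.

approximately 6 years

72/11.1 ≈ 6.49, so it doubles roughly every 6 years.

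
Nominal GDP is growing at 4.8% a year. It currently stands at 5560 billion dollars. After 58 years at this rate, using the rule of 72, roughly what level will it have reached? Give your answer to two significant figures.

It doubles every 72/4.8 ≈ 15.00 years, so 58 years is 3.87 doublings.
2^3.87 ≈ 14.62; 5560 × 14.62 ≈ 81000 billion dollars.

about 81000 billion dollars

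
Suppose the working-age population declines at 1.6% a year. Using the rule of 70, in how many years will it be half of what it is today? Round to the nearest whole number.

≈ 44 years

Halving time ≈ 70 / 1.6 = 43.75 → 44 years.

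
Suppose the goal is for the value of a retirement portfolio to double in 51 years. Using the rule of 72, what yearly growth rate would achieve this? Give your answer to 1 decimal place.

1.4%

72 / 51 ≈ 1.41, so about 1.4% per year.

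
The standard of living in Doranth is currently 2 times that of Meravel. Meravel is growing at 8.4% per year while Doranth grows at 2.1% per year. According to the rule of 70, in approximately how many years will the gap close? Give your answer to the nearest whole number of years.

around 11 years

What matters is the difference: 6.3 pp.
Rule of 70 on the gap: the ratio halves every 70/6.3 ≈ 11.11 years.
A 2 times gap closes after 1 halving: 1 × 11.11 ≈ 11 years.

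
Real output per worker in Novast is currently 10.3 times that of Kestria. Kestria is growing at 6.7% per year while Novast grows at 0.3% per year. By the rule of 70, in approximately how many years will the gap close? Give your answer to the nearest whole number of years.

The growth-rate gap is 6.7% − 0.3% = 6.4 percentage points.
So the ratio between them halves every 70/6.4 ≈ 10.94 years.
A 10.3 times gap takes log₂(10.3) ≈ 3.36 halvings to close: 3.36 × 10.94 ≈ 37 years.

approximately 37 years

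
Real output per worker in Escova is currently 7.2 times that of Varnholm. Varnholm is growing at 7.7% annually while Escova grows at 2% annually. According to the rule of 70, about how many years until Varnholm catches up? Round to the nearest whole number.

What matters is the difference: 5.7 pp.
Rule of 70 on the gap: the ratio halves every 70/5.7 ≈ 12.28 years.
A 7.2 times gap takes log₂(7.2) ≈ 2.85 halvings to close: 2.85 × 12.28 ≈ 35 years.

≈ 35 years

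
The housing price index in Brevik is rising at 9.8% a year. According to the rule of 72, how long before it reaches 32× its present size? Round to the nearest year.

≈ 37 years

At 9.8% it doubles every 72/9.8 ≈ 7.35 years.
32× is 5 doublings, so 5 × 7.35 ≈ 37 years.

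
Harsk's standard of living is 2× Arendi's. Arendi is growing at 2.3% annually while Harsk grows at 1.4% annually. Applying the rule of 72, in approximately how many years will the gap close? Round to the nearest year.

≈ 80 years

Arendi gains on Harsk at 2.3% − 1.4% = 0.9 points a year.
At that relative rate the gap halves every 72/0.9 ≈ 80.00 years.
A 2× gap closes after 1 halving: 1 × 80.00 ≈ 80 years.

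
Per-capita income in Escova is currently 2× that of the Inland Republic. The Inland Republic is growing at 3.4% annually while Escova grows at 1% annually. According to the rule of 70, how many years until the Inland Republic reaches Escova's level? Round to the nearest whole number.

29 years

What matters is the difference: 2.4 pp.
Rule of 70 on the gap: the ratio halves every 70/2.4 ≈ 29.17 years.
A 2× gap closes after 1 halving: 1 × 29.17 ≈ 29 years.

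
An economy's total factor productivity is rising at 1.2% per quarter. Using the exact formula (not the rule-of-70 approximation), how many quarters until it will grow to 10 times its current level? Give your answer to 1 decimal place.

t = ln(10) / ln(1 + 0.012) = 2.3026 / 0.011929 ≈ 193.03.

193.0 quarters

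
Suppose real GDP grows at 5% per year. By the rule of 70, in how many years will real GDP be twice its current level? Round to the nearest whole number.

14 years

70/5 ≈ 14.00, so it doubles roughly every 14 years.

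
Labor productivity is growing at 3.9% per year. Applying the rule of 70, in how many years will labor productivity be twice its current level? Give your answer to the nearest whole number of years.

approximately 18 years

At 3.9%, doubling takes about 70/3.9 = 17.95 years.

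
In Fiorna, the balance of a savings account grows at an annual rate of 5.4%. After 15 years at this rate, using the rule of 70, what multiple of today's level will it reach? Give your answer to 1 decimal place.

Doubles every ≈ 12.96 years (70/5.4).
15 years is 1.16 doublings; 2^1.16 ≈ 2.2×.

around 2.2 times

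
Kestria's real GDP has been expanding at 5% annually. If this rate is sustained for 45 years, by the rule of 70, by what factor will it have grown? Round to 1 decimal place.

approximately 9.3 times

Doubling time ≈ 70/5 = 14.00 years.
45 years / 14.00 ≈ 3.21 doublings → factor 2^3.21 ≈ 9.3.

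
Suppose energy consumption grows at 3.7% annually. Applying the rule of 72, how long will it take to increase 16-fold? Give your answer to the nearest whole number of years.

One doubling takes 72/3.7 = 19.46 years.
Getting to 16× needs 4 doublings: 4 × 19.46 ≈ 78 years.

78 years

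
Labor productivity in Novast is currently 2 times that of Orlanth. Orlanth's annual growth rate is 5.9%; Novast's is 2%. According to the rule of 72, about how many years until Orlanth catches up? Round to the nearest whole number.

Orlanth gains on Novast at 5.9% − 2% = 3.9 points a year.
At that relative rate the gap halves every 72/3.9 ≈ 18.46 years.
A 2 times gap closes after 1 halving: 1 × 18.46 ≈ 18 years.

roughly 18 years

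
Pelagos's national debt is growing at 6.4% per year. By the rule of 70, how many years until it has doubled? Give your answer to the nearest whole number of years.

Doubling time ≈ 70 / 6.4 = 10.94 years.

roughly 11 years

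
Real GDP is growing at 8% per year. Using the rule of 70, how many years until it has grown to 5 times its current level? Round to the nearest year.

≈ 20 years

One doubling takes 70/8 = 8.75 years.
5× is log₂ 5 ≈ 2.32 doublings, so ≈ 2.32 × 8.75 = 20 years.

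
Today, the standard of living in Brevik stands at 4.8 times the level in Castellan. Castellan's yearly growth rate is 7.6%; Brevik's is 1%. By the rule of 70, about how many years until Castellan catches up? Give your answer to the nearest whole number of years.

roughly 24 years

The growth-rate gap is 7.6% − 1% = 6.6 percentage points.
So the ratio between them halves every 70/6.6 ≈ 10.61 years.
A 4.8 times gap takes log₂(4.8) ≈ 2.26 halvings to close: 2.26 × 10.61 ≈ 24 years.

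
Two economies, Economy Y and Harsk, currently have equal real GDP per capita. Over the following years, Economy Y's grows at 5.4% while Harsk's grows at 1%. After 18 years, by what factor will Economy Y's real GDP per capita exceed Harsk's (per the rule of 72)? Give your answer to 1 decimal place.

around 2.1 times

Economy Y pulls ahead at 4.4 pp per year, so the ratio doubles every 72/4.4 ≈ 16.36 years.
In 18 years that's 1.10 doublings: 2^1.10 ≈ 2.1.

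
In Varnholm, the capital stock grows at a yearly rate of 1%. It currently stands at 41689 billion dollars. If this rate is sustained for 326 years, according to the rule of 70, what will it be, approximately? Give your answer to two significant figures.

about 1100000 billion dollars

Doubling time ≈ 70/1 = 70.00 years.
326 years is 326/70.00 ≈ 4.66 doublings, a factor of 2^4.66 ≈ 25.28.
41689 × 25.28 ≈ 1100000 billion dollars.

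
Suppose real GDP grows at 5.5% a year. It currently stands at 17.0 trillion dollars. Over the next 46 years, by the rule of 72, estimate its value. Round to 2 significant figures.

It doubles every 72/5.5 ≈ 13.09 years, so 46 years is 3.51 doublings.
2^3.51 ≈ 11.39; 17.0 × 11.39 ≈ 190 trillion dollars.

around 190 trillion dollars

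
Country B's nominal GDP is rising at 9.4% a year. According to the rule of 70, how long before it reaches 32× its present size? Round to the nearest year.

approximately 37 years

Doubling time ≈ 70/9.4 = 7.45 years.
32 = 2^5, so 5 doublings → 37 years.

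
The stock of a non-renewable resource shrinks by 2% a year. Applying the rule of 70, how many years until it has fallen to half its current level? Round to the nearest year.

about 35 years

Halving time ≈ 70 / 2 = 35.00 → 35 years.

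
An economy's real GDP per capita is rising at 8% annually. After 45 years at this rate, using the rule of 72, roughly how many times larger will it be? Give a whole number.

roughly 32 times

72/8 ≈ 9.00 years per doubling.
45 years fits 5 doublings: 2^5 = 32.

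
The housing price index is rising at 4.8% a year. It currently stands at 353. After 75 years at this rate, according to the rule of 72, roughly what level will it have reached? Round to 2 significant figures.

around 11000

It doubles every 72/4.8 ≈ 15.00 years, so 75 years is 5.00 doublings.
2^5.00 ≈ 32.00; 353 × 32.00 ≈ 11000.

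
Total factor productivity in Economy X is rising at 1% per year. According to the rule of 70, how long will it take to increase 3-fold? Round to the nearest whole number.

111 years

At 1% it doubles every 70/1 ≈ 70.00 years.
Reaching 3× takes log₂(3) ≈ 1.58 doublings.
1.58 × 70.00 ≈ 111 years.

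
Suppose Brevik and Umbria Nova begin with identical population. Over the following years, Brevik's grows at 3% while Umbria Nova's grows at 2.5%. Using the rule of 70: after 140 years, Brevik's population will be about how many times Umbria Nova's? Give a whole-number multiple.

2 times

Brevik pulls ahead at 0.5 pp per year, so the ratio doubles every 70/0.5 ≈ 140.00 years.
In 140 years that's 1.00 doublings: 2^1.00 ≈ 2.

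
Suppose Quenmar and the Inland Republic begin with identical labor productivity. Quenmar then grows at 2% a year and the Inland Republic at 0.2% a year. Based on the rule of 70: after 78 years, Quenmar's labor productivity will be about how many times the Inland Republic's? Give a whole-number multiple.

4 times

Only the 1.8-point difference matters.
70/1.8 ≈ 38.89 years per doubling of the ratio; 78 years gives 2.01 doublings, so ≈ 4×.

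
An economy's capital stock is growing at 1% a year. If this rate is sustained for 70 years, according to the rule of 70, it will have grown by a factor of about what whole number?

approximately 2 times

At 1% one doubling takes ≈ 70.00 years; 70 years is 1 of them, so ×2.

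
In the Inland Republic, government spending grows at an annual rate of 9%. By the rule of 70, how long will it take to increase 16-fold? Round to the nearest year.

Doubling time ≈ 70/9 = 7.78 years.
16× is 4 doublings, so 4 × 7.78 ≈ 31 years.

roughly 31 years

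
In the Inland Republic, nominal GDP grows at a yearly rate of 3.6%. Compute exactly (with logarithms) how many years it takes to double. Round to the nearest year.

20 years

t = ln(2) / ln(1 + 0.036) = 0.6931 / 0.035367 ≈ 19.60.
≈ 20 years.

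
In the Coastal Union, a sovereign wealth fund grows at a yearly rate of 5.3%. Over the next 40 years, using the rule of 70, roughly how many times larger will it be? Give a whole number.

roughly 8 times

70/5.3 ≈ 13.21 years per doubling.
40 years fits 3 doublings: 2^3 = 8.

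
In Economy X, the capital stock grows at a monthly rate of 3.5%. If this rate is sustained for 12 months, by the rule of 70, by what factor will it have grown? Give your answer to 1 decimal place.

Doubling time ≈ 70/3.5 = 20.00 months.
12 months / 20.00 ≈ 0.60 doublings → factor 2^0.60 ≈ 1.5.

1.5 times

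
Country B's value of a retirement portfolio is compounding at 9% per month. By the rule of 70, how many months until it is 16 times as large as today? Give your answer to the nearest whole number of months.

One doubling takes 70/9 = 7.78 months.
16× is 4 doublings, so 4 × 7.78 ≈ 31 months.

≈ 31 months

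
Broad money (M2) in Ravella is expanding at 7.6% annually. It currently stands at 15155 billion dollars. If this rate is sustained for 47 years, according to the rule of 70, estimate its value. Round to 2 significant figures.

roughly 520000 billion dollars

Doubling time ≈ 70/7.6 = 9.21 years.
47 years is 47/9.21 ≈ 5.10 doublings, a factor of 2^5.10 ≈ 34.30.
15155 × 34.30 ≈ 520000 billion dollars.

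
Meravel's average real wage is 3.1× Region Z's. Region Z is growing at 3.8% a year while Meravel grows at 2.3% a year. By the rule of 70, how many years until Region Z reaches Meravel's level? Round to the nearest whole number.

about 76 years

Region Z gains on Meravel at 3.8% − 2.3% = 1.5 points a year.
At that relative rate the gap halves every 70/1.5 ≈ 46.67 years.
A 3.1× gap takes log₂(3.1) ≈ 1.63 halvings to close: 1.63 × 46.67 ≈ 76 years.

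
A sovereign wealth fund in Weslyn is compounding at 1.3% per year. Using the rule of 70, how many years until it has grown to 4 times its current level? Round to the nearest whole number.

108 years

One doubling takes 70/1.3 = 53.85 years.
Getting to 4× needs 2 doublings: 2 × 53.85 ≈ 108 years.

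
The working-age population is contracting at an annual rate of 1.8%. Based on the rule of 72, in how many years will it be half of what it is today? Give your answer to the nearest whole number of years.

The rule works in reverse for decay: 72/1.8 ≈ 40.00 years to halve.

roughly 40 years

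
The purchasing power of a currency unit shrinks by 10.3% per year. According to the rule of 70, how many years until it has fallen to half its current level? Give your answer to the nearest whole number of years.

Falling at 10.3%, it halves about every 70/10.3 = 6.80 years.

approximately 7 years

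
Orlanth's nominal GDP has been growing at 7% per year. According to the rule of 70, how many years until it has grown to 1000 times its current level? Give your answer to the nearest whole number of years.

At 7% it doubles every 70/7 ≈ 10.00 years.
1000× is log₂ 1000 ≈ 9.97 doublings, so ≈ 9.97 × 10.00 = 100 years.

approximately 100 years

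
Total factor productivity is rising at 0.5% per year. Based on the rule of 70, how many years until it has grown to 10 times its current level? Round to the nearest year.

At 0.5% it doubles every 70/0.5 ≈ 140.00 years.
10× is log₂ 10 ≈ 3.32 doublings, so ≈ 3.32 × 140.00 = 465 years.

465 years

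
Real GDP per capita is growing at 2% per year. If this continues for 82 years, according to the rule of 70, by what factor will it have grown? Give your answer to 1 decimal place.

Doubles every ≈ 35.00 years (70/2).
82 years is 2.34 doublings; 2^2.34 ≈ 5.1×.

around 5.1 times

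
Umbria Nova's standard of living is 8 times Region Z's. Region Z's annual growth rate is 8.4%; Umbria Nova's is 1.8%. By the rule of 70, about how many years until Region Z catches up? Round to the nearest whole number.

roughly 32 years

Region Z gains on Umbria Nova at 8.4% − 1.8% = 6.6 points a year.
At that relative rate the gap halves every 70/6.6 ≈ 10.61 years.
An 8 times gap closes after 3 halvings: 3 × 10.61 ≈ 32 years.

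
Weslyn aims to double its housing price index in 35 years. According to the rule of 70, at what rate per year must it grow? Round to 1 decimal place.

70 / 35 ≈ 2.00, so about 2.0% per year.

around 2.0%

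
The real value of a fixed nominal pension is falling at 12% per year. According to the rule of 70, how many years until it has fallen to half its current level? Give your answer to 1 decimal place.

Falling at 12%, it halves about every 70/12 = 5.83 years.

5.8 years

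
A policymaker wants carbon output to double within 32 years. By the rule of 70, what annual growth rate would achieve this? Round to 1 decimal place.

70 / 32 ≈ 2.19, so about 2.2% a year.

approximately 2.2%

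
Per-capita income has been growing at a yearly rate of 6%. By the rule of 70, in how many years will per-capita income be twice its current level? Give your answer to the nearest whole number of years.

At 6%, doubling takes about 70/6 = 11.67 years.

≈ 12 years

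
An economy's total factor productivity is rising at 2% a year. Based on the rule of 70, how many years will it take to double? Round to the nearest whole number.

At 2%, doubling takes about 70/2 = 35.00 years.

35 years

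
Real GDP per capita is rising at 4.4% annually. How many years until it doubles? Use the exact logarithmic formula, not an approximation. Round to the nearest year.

16 years

t = ln(2) / ln(1 + 0.044) = 0.6931 / 0.043059 ≈ 16.10.
≈ 16 years.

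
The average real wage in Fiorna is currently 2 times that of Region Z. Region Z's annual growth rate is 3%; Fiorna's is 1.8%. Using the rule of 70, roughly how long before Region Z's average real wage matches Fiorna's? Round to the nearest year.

≈ 58 years

Region Z gains on Fiorna at 3% − 1.8% = 1.2 points a year.
At that relative rate the gap halves every 70/1.2 ≈ 58.33 years.
A 2 times gap closes after 1 halving: 1 × 58.33 ≈ 58 years.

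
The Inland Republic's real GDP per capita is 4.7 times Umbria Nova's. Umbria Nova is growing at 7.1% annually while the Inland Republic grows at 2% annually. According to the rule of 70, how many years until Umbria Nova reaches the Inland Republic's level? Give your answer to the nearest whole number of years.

about 31 years

Umbria Nova gains on the Inland Republic at 7.1% − 2% = 5.1 points a year.
At that relative rate the gap halves every 70/5.1 ≈ 13.73 years.
A 4.7 times gap takes log₂(4.7) ≈ 2.23 halvings to close: 2.23 × 13.73 ≈ 31 years.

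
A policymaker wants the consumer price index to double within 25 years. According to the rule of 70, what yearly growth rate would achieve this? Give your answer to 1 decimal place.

2.8%

70 / 25 ≈ 2.80, so about 2.8% per year.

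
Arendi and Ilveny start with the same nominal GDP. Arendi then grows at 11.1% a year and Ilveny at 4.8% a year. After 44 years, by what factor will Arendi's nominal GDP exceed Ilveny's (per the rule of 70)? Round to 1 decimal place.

15.6 times

Rate gap = 11.1% − 4.8% = 6.3 points.
The ratio doubles every 70/6.3 ≈ 11.11 years.
44/11.11 ≈ 3.96 doublings → ratio ≈ 2^3.96 ≈ 15.6.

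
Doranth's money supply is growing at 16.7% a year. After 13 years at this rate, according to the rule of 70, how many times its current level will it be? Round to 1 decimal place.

Doubles every ≈ 4.19 years (70/16.7).
13 years is 3.10 doublings; 2^3.10 ≈ 8.6×.

8.6 times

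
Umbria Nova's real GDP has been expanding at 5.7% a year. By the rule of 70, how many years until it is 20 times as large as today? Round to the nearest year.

At 5.7% it doubles every 70/5.7 ≈ 12.28 years.
Reaching 20× takes log₂(20) ≈ 4.32 doublings.
4.32 × 12.28 ≈ 53 years.

≈ 53 years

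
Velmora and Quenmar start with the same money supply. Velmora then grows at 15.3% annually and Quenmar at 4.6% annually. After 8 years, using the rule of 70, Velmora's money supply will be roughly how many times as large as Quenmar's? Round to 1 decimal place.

Only the 10.7-point difference matters.
70/10.7 ≈ 6.54 years per doubling of the ratio; 8 years gives 1.22 doublings, so ≈ 2.3×.

about 2.3 times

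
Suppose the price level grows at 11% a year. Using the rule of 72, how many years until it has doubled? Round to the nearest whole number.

72/11 ≈ 6.55, so it doubles roughly every 7 years.

approximately 7 years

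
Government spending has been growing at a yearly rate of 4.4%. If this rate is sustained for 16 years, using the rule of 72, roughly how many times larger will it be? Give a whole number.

about 2 times

Doubling time ≈ 72/4.4 = 16.36 years.
16/16.36 ≈ 1 doubling, so about 2^1 = 2×.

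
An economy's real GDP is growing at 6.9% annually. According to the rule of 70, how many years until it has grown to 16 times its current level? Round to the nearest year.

roughly 41 years

At 6.9% it doubles every 70/6.9 ≈ 10.14 years.
Getting to 16× needs 4 doublings: 4 × 10.14 ≈ 41 years.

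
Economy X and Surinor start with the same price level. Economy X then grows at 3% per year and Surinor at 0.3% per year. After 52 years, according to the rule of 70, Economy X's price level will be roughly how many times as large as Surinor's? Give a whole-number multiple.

Economy X pulls ahead at 2.7 pp per year, so the ratio doubles every 70/2.7 ≈ 25.93 years.
In 52 years that's 2.01 doublings: 2^2.01 ≈ 4.

≈ 4 times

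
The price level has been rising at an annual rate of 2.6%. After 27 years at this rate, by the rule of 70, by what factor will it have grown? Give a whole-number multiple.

Doubling time ≈ 70/2.6 = 26.92 years.
27/26.92 ≈ 1 doubling, so about 2^1 = 2×.

about 2 times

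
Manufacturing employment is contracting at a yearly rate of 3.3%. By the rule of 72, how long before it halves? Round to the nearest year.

The rule works in reverse for decay: 72/3.3 ≈ 21.82 years to halve.

approximately 22 years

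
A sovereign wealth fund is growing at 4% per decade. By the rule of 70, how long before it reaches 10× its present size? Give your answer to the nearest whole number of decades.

At 4% it doubles every 70/4 ≈ 17.50 decades.
Reaching 10× takes log₂(10) ≈ 3.32 doublings.
3.32 × 17.50 ≈ 58 decades.

around 58 decades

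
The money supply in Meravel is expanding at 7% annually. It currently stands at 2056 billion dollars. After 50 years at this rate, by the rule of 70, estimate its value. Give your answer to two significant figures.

around 66000 billion dollars

It doubles every 70/7 ≈ 10.00 years, so 50 years is 5.00 doublings.
2^5.00 ≈ 32.00; 2056 × 32.00 ≈ 66000 billion dollars.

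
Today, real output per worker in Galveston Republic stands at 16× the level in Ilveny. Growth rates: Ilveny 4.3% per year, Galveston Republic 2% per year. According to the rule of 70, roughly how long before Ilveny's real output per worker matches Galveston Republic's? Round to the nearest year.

≈ 122 years

What matters is the difference: 2.3 pp.
Rule of 70 on the gap: the ratio halves every 70/2.3 ≈ 30.43 years.
A 16× gap closes after 4 halvings: 4 × 30.43 ≈ 122 years.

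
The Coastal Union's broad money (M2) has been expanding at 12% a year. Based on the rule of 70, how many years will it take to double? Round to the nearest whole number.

70/12 ≈ 5.83, so it doubles roughly every 6 years.

approximately 6 years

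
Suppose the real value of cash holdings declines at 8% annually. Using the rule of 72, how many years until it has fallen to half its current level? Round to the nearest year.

approximately 9 years

Falling at 8%, it halves about every 72/8 = 9.00 years.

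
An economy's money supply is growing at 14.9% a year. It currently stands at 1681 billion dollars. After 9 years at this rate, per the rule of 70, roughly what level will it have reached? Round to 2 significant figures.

It doubles every 70/14.9 ≈ 4.70 years, so 9 years is 1.91 doublings.
2^1.91 ≈ 3.76; 1681 × 3.76 ≈ 6300 billion dollars.

approximately 6300 billion dollars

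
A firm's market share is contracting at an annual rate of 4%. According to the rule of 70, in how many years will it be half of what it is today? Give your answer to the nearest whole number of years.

Falling at 4%, it halves about every 70/4 = 17.50 years.

≈ 18 years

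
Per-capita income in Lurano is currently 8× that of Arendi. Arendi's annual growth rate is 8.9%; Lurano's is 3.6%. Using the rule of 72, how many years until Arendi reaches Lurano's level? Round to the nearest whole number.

The growth-rate gap is 8.9% − 3.6% = 5.3 percentage points.
So the ratio between them halves every 72/5.3 ≈ 13.58 years.
An 8× gap closes after 3 halvings: 3 × 13.58 ≈ 41 years.

41 years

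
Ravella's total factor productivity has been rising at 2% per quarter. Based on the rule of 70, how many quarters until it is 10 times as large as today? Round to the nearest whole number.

Doubling time ≈ 70/2 = 35.00 quarters.
Reaching 10× takes log₂(10) ≈ 3.32 doublings.
3.32 × 35.00 ≈ 116 quarters.

roughly 116 quarters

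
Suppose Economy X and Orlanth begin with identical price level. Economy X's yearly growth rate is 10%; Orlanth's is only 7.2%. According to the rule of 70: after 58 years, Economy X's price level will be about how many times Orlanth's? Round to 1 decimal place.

approximately 5.0 times

Economy X pulls ahead at 2.8 pp per year, so the ratio doubles every 70/2.8 ≈ 25.00 years.
In 58 years that's 2.32 doublings: 2^2.32 ≈ 5.0.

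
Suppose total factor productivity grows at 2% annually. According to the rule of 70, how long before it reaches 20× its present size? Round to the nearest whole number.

≈ 151 years

At 2% it doubles every 70/2 ≈ 35.00 years.
Reaching 20× takes log₂(20) ≈ 4.32 doublings.
4.32 × 35.00 ≈ 151 years.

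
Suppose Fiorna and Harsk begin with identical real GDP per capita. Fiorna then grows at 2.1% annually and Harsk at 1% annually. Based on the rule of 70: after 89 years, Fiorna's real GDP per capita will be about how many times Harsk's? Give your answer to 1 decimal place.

Fiorna pulls ahead at 1.1 pp per year, so the ratio doubles every 70/1.1 ≈ 63.64 years.
In 89 years that's 1.40 doublings: 2^1.40 ≈ 2.6.

around 2.6 times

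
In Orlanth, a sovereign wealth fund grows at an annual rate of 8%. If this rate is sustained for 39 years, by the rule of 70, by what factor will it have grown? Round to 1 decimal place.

around 22.0 times

Doubles every ≈ 8.75 years (70/8).
39 years is 4.46 doublings; 2^4.46 ≈ 22.0×.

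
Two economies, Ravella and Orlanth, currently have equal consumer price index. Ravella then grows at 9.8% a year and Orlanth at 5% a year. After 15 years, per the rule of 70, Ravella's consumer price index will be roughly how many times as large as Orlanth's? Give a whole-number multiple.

about 2 times

Rate gap = 9.8% − 5% = 4.8 points.
The ratio doubles every 70/4.8 ≈ 14.58 years.
15/14.58 ≈ 1.03 doublings → ratio ≈ 2^1.03 ≈ 2.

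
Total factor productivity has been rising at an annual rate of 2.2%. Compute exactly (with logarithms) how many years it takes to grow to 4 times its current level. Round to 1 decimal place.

t = ln(4) / ln(1 + 0.022) = 1.3863 / 0.021761 ≈ 63.71.

63.7 years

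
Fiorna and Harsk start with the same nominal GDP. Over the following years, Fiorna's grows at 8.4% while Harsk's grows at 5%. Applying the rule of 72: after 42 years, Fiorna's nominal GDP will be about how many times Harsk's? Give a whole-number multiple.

approximately 4 times

Only the 3.4-point difference matters.
72/3.4 ≈ 21.18 years per doubling of the ratio; 42 years gives 1.98 doublings, so ≈ 4×.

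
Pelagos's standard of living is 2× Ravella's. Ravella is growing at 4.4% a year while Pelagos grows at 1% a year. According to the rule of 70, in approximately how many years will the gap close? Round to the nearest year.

Ravella gains on Pelagos at 4.4% − 1% = 3.4 points a year.
At that relative rate the gap halves every 70/3.4 ≈ 20.59 years.
A 2× gap closes after 1 halving: 1 × 20.59 ≈ 21 years.

around 21 years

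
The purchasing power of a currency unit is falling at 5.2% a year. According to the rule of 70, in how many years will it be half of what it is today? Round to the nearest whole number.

roughly 13 years

Halving time ≈ 70 / 5.2 = 13.46 → 13 years.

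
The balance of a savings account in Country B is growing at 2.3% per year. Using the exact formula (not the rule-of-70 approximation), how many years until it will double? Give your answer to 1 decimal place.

t = ln(2) / ln(1 + 0.023) = 0.6931 / 0.022739 ≈ 30.48.

30.5 years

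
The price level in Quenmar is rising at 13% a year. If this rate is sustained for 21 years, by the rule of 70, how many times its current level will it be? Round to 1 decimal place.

Doubles every ≈ 5.38 years (70/13).
21 years is 3.90 doublings; 2^3.90 ≈ 14.9×.

roughly 14.9 times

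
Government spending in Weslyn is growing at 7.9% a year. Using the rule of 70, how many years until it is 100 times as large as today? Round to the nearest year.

roughly 59 years

At 7.9% it doubles every 70/7.9 ≈ 8.86 years.
100× is log₂ 100 ≈ 6.64 doublings, so ≈ 6.64 × 8.86 = 59 years.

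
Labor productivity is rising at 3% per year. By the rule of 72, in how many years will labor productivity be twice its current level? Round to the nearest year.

72/3 ≈ 24.00, so it doubles roughly every 24 years.

roughly 24 years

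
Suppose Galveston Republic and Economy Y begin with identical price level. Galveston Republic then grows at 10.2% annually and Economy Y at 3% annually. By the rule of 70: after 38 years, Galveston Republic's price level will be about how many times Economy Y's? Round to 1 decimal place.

Rate gap = 10.2% − 3% = 7.2 points.
The ratio doubles every 70/7.2 ≈ 9.72 years.
38/9.72 ≈ 3.91 doublings → ratio ≈ 2^3.91 ≈ 15.0.

around 15.0 times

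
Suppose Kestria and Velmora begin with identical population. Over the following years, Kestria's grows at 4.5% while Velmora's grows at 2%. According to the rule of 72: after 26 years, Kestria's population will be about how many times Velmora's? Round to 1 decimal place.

around 1.9 times

Kestria pulls ahead at 2.5 pp per year, so the ratio doubles every 72/2.5 ≈ 28.80 years.
In 26 years that's 0.90 doublings: 2^0.90 ≈ 1.9.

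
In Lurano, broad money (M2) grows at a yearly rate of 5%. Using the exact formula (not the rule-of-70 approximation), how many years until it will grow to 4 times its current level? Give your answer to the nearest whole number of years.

t = ln(4) / ln(1 + 0.05) = 1.3863 / 0.048790 ≈ 28.41.
≈ 28 years.

28 years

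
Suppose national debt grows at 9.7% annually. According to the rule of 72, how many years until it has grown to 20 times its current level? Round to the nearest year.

around 32 years

Doubling time ≈ 72/9.7 = 7.42 years.
20× is log₂ 20 ≈ 4.32 doublings, so ≈ 4.32 × 7.42 = 32 years.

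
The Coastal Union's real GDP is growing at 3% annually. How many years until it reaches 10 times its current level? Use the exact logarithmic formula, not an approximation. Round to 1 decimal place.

t = ln(10) / ln(1 + 0.03) = 2.3026 / 0.029559 ≈ 77.90.

77.9 years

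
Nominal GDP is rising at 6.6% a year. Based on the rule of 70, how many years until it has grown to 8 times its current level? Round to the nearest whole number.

At 6.6% it doubles every 70/6.6 ≈ 10.61 years.
8× is 3 doublings, so 3 × 10.61 ≈ 32 years.

≈ 32 years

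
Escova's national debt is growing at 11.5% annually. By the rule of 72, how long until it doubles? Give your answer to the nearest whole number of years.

At 11.5%, doubling takes about 72/11.5 = 6.26 years.

around 6 years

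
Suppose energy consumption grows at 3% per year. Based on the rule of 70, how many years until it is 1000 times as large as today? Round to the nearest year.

≈ 233 years

At 3% it doubles every 70/3 ≈ 23.33 years.
1000× is log₂ 1000 ≈ 9.97 doublings, so ≈ 9.97 × 23.33 = 233 years.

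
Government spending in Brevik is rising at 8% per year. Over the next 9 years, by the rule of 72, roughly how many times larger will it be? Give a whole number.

Doubling time ≈ 72/8 = 9.00 years.
9/9.00 ≈ 1 doubling, so about 2^1 = 2×.

around 2 times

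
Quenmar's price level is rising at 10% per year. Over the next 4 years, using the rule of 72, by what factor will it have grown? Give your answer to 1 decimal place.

approximately 1.5 times

Doubles every ≈ 7.20 years (72/10).
4 years is 0.56 doublings; 2^0.56 ≈ 1.5×.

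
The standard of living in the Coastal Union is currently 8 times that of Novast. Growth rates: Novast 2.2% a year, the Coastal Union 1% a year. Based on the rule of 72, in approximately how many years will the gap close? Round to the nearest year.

roughly 180 years

What matters is the difference: 1.2 pp.
Rule of 72 on the gap: the ratio halves every 72/1.2 ≈ 60.00 years.
An 8 times gap closes after 3 halvings: 3 × 60.00 ≈ 180 years.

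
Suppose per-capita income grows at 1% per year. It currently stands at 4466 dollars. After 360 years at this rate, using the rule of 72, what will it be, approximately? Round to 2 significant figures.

around 140000 dollars

Doubling time ≈ 72/1 = 72.00 years.
360 years is 360/72.00 ≈ 5.00 doublings, a factor of 2^5.00 ≈ 32.00.
4466 × 32.00 ≈ 140000 dollars.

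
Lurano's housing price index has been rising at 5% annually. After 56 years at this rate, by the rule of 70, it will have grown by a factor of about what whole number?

about 16 times

At 5% one doubling takes ≈ 14.00 years; 56 years is 4 of them, so ×16.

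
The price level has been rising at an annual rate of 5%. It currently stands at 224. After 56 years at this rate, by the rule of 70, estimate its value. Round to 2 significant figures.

roughly 3600

It doubles every 70/5 ≈ 14.00 years, so 56 years is 4.00 doublings.
2^4.00 ≈ 16.00; 224 × 16.00 ≈ 3600.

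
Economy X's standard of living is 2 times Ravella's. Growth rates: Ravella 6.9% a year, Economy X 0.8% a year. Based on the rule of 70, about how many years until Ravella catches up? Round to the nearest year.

What matters is the difference: 6.1 pp.
Rule of 70 on the gap: the ratio halves every 70/6.1 ≈ 11.48 years.
A 2 times gap closes after 1 halving: 1 × 11.48 ≈ 11 years.

11 years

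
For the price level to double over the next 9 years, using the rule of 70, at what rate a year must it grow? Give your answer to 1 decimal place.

≈ 7.8%

70 / 9 ≈ 7.78, so about 7.8% a year.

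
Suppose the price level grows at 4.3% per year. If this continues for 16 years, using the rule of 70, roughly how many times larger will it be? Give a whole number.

2 times

At 4.3% one doubling takes ≈ 16.28 years; 16 years is 1 of them, so ×2.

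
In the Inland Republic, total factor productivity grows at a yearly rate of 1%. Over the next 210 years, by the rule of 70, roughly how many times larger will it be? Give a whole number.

Doubling time ≈ 70/1 = 70.00 years.
210/70.00 ≈ 3 doublings, so about 2^3 = 8×.

around 8 times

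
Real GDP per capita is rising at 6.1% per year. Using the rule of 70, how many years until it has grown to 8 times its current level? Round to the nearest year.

Doubling time ≈ 70/6.1 = 11.48 years.
8× is 3 doublings, so 3 × 11.48 ≈ 34 years.

around 34 years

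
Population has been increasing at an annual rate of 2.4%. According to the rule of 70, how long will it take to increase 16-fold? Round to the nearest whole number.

At 2.4% it doubles every 70/2.4 ≈ 29.17 years.
16× is 4 doublings, so 4 × 29.17 ≈ 117 years.

around 117 years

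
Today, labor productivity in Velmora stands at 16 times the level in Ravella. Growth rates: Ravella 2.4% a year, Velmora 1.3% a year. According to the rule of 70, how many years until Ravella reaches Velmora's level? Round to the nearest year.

around 255 years

What matters is the difference: 1.1 pp.
Rule of 70 on the gap: the ratio halves every 70/1.1 ≈ 63.64 years.
A 16 times gap closes after 4 halvings: 4 × 63.64 ≈ 255 years.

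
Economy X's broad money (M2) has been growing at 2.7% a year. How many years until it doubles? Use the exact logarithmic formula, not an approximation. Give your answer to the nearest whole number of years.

t = ln(2) / ln(1 + 0.027) = 0.6931 / 0.026642 ≈ 26.02.
≈ 26 years.

26 years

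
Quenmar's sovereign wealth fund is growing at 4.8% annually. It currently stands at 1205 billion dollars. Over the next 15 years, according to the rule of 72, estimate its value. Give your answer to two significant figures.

Doubling time ≈ 72/4.8 = 15.00 years.
15 years is 15/15.00 ≈ 1.00 doublings, a factor of 2^1.00 ≈ 2.00.
1205 × 2.00 ≈ 2400 billion dollars.

around 2400 billion dollars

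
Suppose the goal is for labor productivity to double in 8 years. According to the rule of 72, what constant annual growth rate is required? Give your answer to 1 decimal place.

72 / 8 ≈ 9.00, so about 9.0% a year.

approximately 9.0% a year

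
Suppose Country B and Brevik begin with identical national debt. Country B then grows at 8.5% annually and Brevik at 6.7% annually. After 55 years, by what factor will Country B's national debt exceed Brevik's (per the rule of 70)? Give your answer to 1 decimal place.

roughly 2.7 times

Only the 1.8-point difference matters.
70/1.8 ≈ 38.89 years per doubling of the ratio; 55 years gives 1.41 doublings, so ≈ 2.7×.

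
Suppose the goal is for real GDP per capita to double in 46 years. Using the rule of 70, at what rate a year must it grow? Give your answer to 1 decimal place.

70 / 46 ≈ 1.52, so about 1.5% a year.

≈ 1.5%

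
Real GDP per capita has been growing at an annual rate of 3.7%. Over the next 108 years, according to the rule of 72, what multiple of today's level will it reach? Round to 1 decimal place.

46.9 times

Doubling time ≈ 72/3.7 = 19.46 years.
108 years / 19.46 ≈ 5.55 doublings → factor 2^5.55 ≈ 46.9.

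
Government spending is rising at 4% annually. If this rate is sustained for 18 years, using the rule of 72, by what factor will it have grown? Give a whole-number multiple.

approximately 2 times

Doubling time ≈ 72/4 = 18.00 years.
18/18.00 ≈ 1 doubling, so about 2^1 = 2×.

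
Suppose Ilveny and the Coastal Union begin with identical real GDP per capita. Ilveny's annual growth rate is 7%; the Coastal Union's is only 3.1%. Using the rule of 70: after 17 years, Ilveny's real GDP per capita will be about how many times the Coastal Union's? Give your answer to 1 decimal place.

≈ 1.9 times

Rate gap = 7% − 3.1% = 3.9 points.
The ratio doubles every 70/3.9 ≈ 17.95 years.
17/17.95 ≈ 0.95 doublings → ratio ≈ 2^0.95 ≈ 1.9.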